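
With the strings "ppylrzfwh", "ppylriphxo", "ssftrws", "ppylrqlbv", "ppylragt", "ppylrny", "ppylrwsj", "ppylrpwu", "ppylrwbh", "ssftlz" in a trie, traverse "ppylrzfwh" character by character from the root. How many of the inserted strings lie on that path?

Check each prefix of "ppylrzfwh" against the stored set — each match is an end-marker on the path.
Prefixes of the query that are stored words: "ppylrzfwh"
Count: 1

1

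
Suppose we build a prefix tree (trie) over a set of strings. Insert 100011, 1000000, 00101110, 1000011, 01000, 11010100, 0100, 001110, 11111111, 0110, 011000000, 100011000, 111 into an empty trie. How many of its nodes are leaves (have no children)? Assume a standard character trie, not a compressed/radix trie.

A leaf is a node with no children — equivalently, the end of a word that is not a proper prefix of any other stored word.
Those words: "00101110", "001110", "01000", "011000000", "1000000", "1000011", "100011000", "11010100", "11111111"
Leaf count: 9

9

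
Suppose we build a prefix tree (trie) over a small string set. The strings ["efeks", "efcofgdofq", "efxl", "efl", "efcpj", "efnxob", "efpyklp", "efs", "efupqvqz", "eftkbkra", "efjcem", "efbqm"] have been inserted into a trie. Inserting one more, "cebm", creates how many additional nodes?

4

No existing word starts with "c", so every character of "cebm" needs a new node.
4 − 0 = 4 new nodes.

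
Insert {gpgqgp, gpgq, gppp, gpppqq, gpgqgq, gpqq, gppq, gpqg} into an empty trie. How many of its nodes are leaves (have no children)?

6

A leaf is a node with no children — equivalently, the end of a word that is not a proper prefix of any other stored word.
Those words: "gpgqgp", "gpgqgq", "gpppqq", "gppq", "gpqg", "gpqq"
Leaf count: 6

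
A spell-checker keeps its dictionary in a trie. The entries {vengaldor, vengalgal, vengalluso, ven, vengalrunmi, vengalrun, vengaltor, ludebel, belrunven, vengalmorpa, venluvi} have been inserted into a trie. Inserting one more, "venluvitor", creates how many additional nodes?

3

"venluvi" is already a path in the trie; the remaining "tor" must be added.
New nodes needed: |"venluvitor"| − 7 = 10 − 7 = 3.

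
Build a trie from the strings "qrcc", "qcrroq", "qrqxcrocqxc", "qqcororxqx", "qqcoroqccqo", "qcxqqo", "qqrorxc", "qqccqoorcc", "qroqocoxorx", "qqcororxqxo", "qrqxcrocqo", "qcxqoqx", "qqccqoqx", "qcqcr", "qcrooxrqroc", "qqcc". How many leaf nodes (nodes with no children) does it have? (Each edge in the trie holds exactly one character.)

14

Leaves are exactly the stored words that no other stored word extends.
Those words: "qcqcr", "qcrooxrqroc", "qcrroq", "qcxqoqx", "qcxqqo", "qqccqoorcc", "qqccqoqx", "qqcoroqccqo", "qqcororxqxo", "qqrorxc", "qrcc", "qroqocoxorx", "qrqxcrocqo", "qrqxcrocqxc"
Leaf count: 14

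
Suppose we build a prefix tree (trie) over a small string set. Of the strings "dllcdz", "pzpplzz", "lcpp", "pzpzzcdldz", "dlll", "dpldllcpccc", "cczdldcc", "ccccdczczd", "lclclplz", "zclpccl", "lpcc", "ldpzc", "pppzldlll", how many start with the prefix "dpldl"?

Traverse to the node for "dpldl", then collect every word in that subtree.
Matches: "dpldllcpccc"
Count: 1

1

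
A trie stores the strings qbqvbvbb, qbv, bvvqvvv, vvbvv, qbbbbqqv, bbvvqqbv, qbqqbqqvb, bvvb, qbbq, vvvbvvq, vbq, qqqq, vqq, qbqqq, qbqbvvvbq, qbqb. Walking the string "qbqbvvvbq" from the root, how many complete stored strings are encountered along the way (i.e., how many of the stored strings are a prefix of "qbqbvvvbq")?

2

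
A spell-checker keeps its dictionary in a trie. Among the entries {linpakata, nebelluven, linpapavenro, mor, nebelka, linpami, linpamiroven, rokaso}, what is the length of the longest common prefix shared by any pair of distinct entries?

7

The deepest shared node is where two words last agree before diverging.
"linpami" and "linpamiroven" agree on "linpami" (7 characters) before diverging; nothing deeper is shared.
Longest shared-prefix length: 7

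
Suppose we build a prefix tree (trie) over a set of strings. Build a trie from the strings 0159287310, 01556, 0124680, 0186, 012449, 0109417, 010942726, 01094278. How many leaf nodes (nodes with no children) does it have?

8

Leaves are exactly the stored words that no other stored word extends.
Those words: "0109417", "010942726", "01094278", "012449", "0124680", "01556", "0159287310", "0186"
Leaf count: 8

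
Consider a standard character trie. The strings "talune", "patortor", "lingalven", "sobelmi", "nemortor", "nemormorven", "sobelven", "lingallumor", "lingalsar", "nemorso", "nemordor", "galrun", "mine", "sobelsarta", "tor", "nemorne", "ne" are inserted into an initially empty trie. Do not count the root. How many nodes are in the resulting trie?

79

Insert word by word; a character creates a node only if that edge doesn't already exist:
  "talune" → 6 new (t, a, l, u, n, e)
  "patortor" → 8 new (p, a, t, o, r, t, o, r)
  "lingalven" → 9 new (l, i, n, g, a, l, v, e, n)
  "sobelmi" → 7 new (s, o, b, e, l, m, i)
  "nemortor" → 8 new (n, e, m, o, r, t, o, r)
  "nemormorven" → prefix "nemor" already present; 6 new (m, o, r, v, e, n)
  "sobelven" → prefix "sobel" already present; 3 new (v, e, n)
  "lingallumor" → prefix "lingal" already present; 5 new (l, u, m, o, r)
  "lingalsar" → prefix "lingal" already present; 3 new (s, a, r)
  "nemorso" → prefix "nemor" already present; 2 new (s, o)
  "nemordor" → prefix "nemor" already present; 3 new (d, o, r)
  "galrun" → 6 new (g, a, l, r, u, n)
  "mine" → 4 new (m, i, n, e)
  "sobelsarta" → prefix "sobel" already present; 5 new (s, a, r, t, a)
  "tor" → prefix "t" already present; 2 new (o, r)
  "nemorne" → prefix "nemor" already present; 2 new (n, e)
  "ne" → prefix "ne" already present; 0 new (none)
Total nodes = 6 + 8 + 9 + 7 + 8 + 6 + 3 + 5 + 3 + 2 + 3 + 6 + 4 + 5 + 2 + 2 + 0 = 79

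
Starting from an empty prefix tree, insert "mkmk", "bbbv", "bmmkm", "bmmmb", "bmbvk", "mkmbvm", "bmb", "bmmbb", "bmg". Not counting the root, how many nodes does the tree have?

23

Count nodes per top-level branch (shared prefixes stored once):
  'b'-branch (bbbv, bmb, bmbvk, bmg, bmmbb, bmmkm, bmmmb): 16 nodes
  'm'-branch (mkmbvm, mkmk): 7 nodes
Sum: 23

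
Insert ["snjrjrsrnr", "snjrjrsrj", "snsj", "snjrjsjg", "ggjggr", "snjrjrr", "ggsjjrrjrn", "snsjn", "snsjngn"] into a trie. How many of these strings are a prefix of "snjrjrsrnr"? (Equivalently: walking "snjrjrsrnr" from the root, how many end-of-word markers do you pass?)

Traverse "snjrjrsrnr" character by character; count nodes along the way that are marked as word ends.
Prefixes of the query that are stored words: "snjrjrsrnr"
Count: 1

1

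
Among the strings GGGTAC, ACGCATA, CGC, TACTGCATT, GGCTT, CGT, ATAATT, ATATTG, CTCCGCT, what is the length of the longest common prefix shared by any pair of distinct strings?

3

Equivalently: take the maximum, over all pairs, of their longest common prefix length.
"ATAATT" and "ATATTG" agree on "ATA" (3 characters) before diverging; nothing deeper is shared.
Longest shared-prefix length: 3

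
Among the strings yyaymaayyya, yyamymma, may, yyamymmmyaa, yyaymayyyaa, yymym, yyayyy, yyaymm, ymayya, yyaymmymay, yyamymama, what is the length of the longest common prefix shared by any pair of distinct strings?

Look for the deepest trie node that still has at least two words in its subtree.
"yyamymma" and "yyamymmmyaa" agree on "yyamymm" (7 characters) before diverging; nothing deeper is shared.
Longest shared-prefix length: 7

7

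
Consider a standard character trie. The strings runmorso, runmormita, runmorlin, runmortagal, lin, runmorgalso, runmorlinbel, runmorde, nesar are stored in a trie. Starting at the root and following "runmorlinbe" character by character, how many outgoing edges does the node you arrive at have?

The children of the "runmorlinbe" node are the distinct next characters among strings starting with "runmorlinbe".
Distinct next characters after "runmorlinbe": l.
That node has 1 child edge.

1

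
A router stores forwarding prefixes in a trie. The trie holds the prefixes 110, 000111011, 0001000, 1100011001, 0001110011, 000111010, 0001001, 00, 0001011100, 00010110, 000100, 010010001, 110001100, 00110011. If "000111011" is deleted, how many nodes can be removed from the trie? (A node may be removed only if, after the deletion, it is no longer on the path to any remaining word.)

A node on "000111011"'s path can go only if nothing else ends at it or branches off below it.
The suffix "1" (1 node) is used only by "000111011"; the node for "00011101" still has the child "0", so pruning stops there.
Nodes removed: 1

1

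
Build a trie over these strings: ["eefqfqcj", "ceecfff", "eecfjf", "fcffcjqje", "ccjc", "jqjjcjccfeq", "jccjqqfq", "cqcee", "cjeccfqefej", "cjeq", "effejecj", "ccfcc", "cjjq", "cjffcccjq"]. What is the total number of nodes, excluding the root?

83

For each word, the new-node count is its length minus the longest prefix already in the trie:
  "eefqfqcj" → 8 new (e, e, f, q, f, q, c, j)
  "ceecfff" → 7 new (c, e, e, c, f, f, f)
  "eecfjf" → prefix "ee" already present; 4 new (c, f, j, f)
  "fcffcjqje" → 9 new (f, c, f, f, c, j, q, j, e)
  "ccjc" → prefix "c" already present; 3 new (c, j, c)
  "jqjjcjccfeq" → 11 new (j, q, j, j, c, j, c, c, f, e, q)
  "jccjqqfq" → prefix "j" already present; 7 new (c, c, j, q, q, f, q)
  "cqcee" → prefix "c" already present; 4 new (q, c, e, e)
  "cjeccfqefej" → prefix "c" already present; 10 new (j, e, c, c, f, q, e, f, e, j)
  "cjeq" → prefix "cje" already present; 1 new (q)
  "effejecj" → prefix "e" already present; 7 new (f, f, e, j, e, c, j)
  "ccfcc" → prefix "cc" already present; 3 new (f, c, c)
  "cjjq" → prefix "cj" already present; 2 new (j, q)
  "cjffcccjq" → prefix "cj" already present; 7 new (f, f, c, c, c, j, q)
Total nodes = 8 + 7 + 4 + 9 + 3 + 11 + 7 + 4 + 10 + 1 + 7 + 3 + 2 + 7 = 83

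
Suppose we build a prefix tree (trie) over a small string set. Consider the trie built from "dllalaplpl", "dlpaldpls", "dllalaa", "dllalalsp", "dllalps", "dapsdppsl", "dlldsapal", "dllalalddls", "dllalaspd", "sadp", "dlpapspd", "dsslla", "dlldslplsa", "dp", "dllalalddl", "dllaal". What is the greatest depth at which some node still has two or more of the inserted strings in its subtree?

The deepest shared node is where two words last agree before diverging.
"dllalalddl" and "dllalalddls" agree on "dllalalddl" (10 characters) before diverging; nothing deeper is shared.
Longest shared-prefix length: 10

10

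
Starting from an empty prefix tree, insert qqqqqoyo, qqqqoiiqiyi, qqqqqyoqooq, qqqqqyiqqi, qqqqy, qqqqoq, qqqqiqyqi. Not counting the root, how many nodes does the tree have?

32

Trie structure (* marks end of a word):
(root)
└─ q
   └─ q
      └─ q
         └─ q
            ├─ i
            │  └─ q
            │     └─ y
            │        └─ q
            │           └─ i *
            ├─ o
            │  ├─ i
            │  │  └─ i
            │  │     └─ q
            │  │        └─ i
            │  │           └─ y
            │  │              └─ i *
            │  └─ q *
            ├─ q
            │  ├─ o
            │  │  └─ y
            │  │     └─ o *
            │  └─ y
            │     ├─ i
            │     │  └─ q
            │     │     └─ q
            │     │        └─ i *
            │     └─ o
            │        └─ q
            │           └─ o
            │              └─ o
            │                 └─ q *
            └─ y *
Counting every labelled node above: 32.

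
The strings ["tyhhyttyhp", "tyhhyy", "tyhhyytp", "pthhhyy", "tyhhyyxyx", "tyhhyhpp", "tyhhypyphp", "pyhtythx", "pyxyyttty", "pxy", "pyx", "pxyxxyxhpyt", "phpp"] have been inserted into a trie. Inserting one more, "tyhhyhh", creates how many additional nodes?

1

"tyhhyh" is already a path in the trie; the remaining "h" must be added.
So 7 − 6 = 1 new nodes.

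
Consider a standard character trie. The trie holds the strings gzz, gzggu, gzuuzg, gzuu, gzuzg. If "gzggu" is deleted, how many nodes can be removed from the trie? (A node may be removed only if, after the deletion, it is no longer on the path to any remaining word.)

3

A node on "gzggu"'s path can go only if nothing else ends at it or branches off below it.
The suffix "ggu" (3 nodes) is used only by "gzggu"; the node for "gz" still has the child "z", so pruning stops there.
Nodes removed: 3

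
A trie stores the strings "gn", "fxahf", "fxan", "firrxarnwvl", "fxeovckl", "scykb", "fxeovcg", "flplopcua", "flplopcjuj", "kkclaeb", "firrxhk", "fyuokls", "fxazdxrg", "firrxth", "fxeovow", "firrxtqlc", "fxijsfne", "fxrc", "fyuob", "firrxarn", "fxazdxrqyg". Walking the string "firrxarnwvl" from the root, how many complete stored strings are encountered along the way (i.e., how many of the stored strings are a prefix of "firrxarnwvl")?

2

Check each prefix of "firrxarnwvl" against the stored set — each match is an end-marker on the path.
Prefixes of the query that are stored words: "firrxarn", "firrxarnwvl"
Count: 2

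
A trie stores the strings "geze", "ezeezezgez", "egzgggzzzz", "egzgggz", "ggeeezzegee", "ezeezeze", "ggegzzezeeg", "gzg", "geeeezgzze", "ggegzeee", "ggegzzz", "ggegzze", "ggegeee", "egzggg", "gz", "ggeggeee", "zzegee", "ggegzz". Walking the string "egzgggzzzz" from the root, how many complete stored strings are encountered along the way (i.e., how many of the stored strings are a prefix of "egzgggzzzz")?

3

Check each prefix of "egzgggzzzz" against the stored set — each match is an end-marker on the path.
Prefixes of the query that are stored words: "egzggg", "egzgggz", "egzgggzzzz"
Count: 3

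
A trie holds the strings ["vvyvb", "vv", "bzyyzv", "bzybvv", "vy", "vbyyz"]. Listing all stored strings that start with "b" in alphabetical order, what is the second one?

bzyyzv

DFS of the "b" subtree visits, in order: "bzybvv", "bzyyzv"
Position 2: bzyyzv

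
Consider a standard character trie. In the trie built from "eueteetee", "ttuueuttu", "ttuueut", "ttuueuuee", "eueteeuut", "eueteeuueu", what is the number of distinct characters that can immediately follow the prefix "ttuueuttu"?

The children of the "ttuueuttu" node are the distinct next characters among strings starting with "ttuueuttu".
No stored string extends past "ttuueuttu".
That node has 0 child edges.

0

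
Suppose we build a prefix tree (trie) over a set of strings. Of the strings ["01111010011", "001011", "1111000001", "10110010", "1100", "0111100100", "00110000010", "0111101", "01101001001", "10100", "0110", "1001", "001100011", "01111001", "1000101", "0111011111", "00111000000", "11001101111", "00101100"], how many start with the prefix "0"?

12

Filter for entries beginning with "0":
Words under "0": 001011, 00101100, 00110000010, 001100011, 00111000000, 0110, 01101001001, 0111011111, 01111001, 0111100100, 0111101, 01111010011
Count: 12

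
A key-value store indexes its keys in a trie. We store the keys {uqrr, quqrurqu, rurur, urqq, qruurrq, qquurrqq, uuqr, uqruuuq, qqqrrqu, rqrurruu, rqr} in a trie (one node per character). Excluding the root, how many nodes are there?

52

For each word, the new-node count is its length minus the longest prefix already in the trie:
  "uqrr" → 4 new (u, q, r, r)
  "quqrurqu" → 8 new (q, u, q, r, u, r, q, u)
  "rurur" → 5 new (r, u, r, u, r)
  "urqq" → prefix "u" already present; 3 new (r, q, q)
  "qruurrq" → prefix "q" already present; 6 new (r, u, u, r, r, q)
  "qquurrqq" → prefix "q" already present; 7 new (q, u, u, r, r, q, q)
  "uuqr" → prefix "u" already present; 3 new (u, q, r)
  "uqruuuq" → prefix "uqr" already present; 4 new (u, u, u, q)
  "qqqrrqu" → prefix "qq" already present; 5 new (q, r, r, q, u)
  "rqrurruu" → prefix "r" already present; 7 new (q, r, u, r, r, u, u)
  "rqr" → prefix "rqr" already present; 0 new (none)
Total nodes = 4 + 8 + 5 + 3 + 6 + 7 + 3 + 4 + 5 + 7 + 0 = 52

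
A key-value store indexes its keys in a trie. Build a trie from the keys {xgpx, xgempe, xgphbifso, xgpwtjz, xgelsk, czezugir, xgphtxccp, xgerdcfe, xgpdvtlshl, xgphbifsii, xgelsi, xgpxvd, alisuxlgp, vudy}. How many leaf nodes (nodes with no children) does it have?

13

Leaves are exactly the stored words that no other stored word extends.
Those words: "alisuxlgp", "czezugir", "vudy", "xgelsi", "xgelsk", "xgempe", "xgerdcfe", "xgpdvtlshl", "xgphbifsii", "xgphbifso", "xgphtxccp", "xgpwtjz", "xgpxvd"
Leaf count: 13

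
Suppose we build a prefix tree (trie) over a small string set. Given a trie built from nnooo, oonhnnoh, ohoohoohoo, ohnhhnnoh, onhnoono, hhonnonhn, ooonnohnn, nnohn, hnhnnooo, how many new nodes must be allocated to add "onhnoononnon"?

"onhnoono" is already a path in the trie; the remaining "nnon" must be added.
So 12 − 8 = 4 new nodes.

4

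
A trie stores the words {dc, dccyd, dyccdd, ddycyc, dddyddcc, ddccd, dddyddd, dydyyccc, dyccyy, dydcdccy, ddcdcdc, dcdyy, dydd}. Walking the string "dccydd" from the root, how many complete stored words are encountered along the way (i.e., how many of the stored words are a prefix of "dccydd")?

2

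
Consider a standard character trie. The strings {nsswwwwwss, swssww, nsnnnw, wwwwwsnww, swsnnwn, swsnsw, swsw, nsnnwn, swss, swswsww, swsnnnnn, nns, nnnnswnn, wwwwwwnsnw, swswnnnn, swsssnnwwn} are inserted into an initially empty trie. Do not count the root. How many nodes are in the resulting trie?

67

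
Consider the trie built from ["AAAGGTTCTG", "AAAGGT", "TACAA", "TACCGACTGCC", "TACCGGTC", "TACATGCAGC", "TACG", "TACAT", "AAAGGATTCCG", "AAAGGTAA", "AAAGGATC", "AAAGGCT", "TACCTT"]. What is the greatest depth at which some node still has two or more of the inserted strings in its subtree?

Look for the deepest trie node that still has at least two words in its subtree.
"AAAGGATC" and "AAAGGATTCCG" agree on "AAAGGAT" (7 characters) before diverging; nothing deeper is shared.
Longest shared-prefix length: 7

7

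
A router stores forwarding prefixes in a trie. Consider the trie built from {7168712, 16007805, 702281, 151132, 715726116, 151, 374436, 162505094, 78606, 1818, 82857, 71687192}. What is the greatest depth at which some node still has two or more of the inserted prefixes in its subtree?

6

The deepest shared node is where two words last agree before diverging.
"7168712" and "71687192" agree on "716871" (6 characters) before diverging; nothing deeper is shared.
Longest shared-prefix length: 6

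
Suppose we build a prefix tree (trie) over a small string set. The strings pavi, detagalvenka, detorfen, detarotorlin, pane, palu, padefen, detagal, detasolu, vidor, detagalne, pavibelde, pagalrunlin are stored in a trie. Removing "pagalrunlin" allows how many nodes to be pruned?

A node on "pagalrunlin"'s path can go only if nothing else ends at it or branches off below it.
The suffix "galrunlin" (9 nodes) is used only by "pagalrunlin"; the node for "pa" still has the child "v", so pruning stops there.
Nodes removed: 9

9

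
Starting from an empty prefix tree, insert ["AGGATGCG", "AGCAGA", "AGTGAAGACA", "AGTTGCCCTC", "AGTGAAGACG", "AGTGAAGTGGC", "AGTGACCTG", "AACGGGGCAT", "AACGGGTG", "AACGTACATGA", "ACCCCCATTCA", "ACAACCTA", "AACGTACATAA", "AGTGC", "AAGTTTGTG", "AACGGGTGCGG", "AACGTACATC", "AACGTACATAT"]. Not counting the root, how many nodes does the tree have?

Trace insertions, counting only characters that open a new branch:
  "AGGATGCG" → 8 new (A, G, G, A, T, G, C, G)
  "AGCAGA" → prefix "AG" already present; 4 new (C, A, G, A)
  "AGTGAAGACA" → prefix "AG" already present; 8 new (T, G, A, A, G, A, C, A)
  "AGTTGCCCTC" → prefix "AGT" already present; 7 new (T, G, C, C, C, T, C)
  "AGTGAAGACG" → prefix "AGTGAAGAC" already present; 1 new (G)
  "AGTGAAGTGGC" → prefix "AGTGAAG" already present; 4 new (T, G, G, C)
  "AGTGACCTG" → prefix "AGTGA" already present; 4 new (C, C, T, G)
  "AACGGGGCAT" → prefix "A" already present; 9 new (A, C, G, G, G, G, C, A, T)
  "AACGGGTG" → prefix "AACGGG" already present; 2 new (T, G)
  "AACGTACATGA" → prefix "AACG" already present; 7 new (T, A, C, A, T, G, A)
  "ACCCCCATTCA" → prefix "A" already present; 10 new (C, C, C, C, C, A, T, T, C, A)
  "ACAACCTA" → prefix "AC" already present; 6 new (A, A, C, C, T, A)
  "AACGTACATAA" → prefix "AACGTACAT" already present; 2 new (A, A)
  "AGTGC" → prefix "AGTG" already present; 1 new (C)
  "AAGTTTGTG" → prefix "AA" already present; 7 new (G, T, T, T, G, T, G)
  "AACGGGTGCGG" → prefix "AACGGGTG" already present; 3 new (C, G, G)
  "AACGTACATC" → prefix "AACGTACAT" already present; 1 new (C)
  "AACGTACATAT" → prefix "AACGTACATA" already present; 1 new (T)
Total nodes = 8 + 4 + 8 + 7 + 1 + 4 + 4 + 9 + 2 + 7 + 10 + 6 + 2 + 1 + 7 + 3 + 1 + 1 = 85

85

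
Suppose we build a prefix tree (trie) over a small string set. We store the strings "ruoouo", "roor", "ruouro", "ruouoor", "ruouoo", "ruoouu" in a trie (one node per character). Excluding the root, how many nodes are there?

16

Trace insertions, counting only characters that open a new branch:
  "ruoouo" → 6 new (r, u, o, o, u, o)
  "roor" → prefix "r" already present; 3 new (o, o, r)
  "ruouro" → prefix "ruo" already present; 3 new (u, r, o)
  "ruouoor" → prefix "ruou" already present; 3 new (o, o, r)
  "ruouoo" → prefix "ruouoo" already present; 0 new (none)
  "ruoouu" → prefix "ruoou" already present; 1 new (u)
Total nodes = 6 + 3 + 3 + 3 + 0 + 1 = 16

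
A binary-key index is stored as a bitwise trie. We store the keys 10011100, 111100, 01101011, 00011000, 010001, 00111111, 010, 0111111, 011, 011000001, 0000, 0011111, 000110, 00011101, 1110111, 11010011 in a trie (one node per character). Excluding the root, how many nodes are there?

Trace insertions, counting only characters that open a new branch:
  "10011100" → 8 new (1, 0, 0, 1, 1, 1, 0, 0)
  "111100" → prefix "1" already present; 5 new (1, 1, 1, 0, 0)
  "01101011" → 8 new (0, 1, 1, 0, 1, 0, 1, 1)
  "00011000" → prefix "0" already present; 7 new (0, 0, 1, 1, 0, 0, 0)
  "010001" → prefix "01" already present; 4 new (0, 0, 0, 1)
  "00111111" → prefix "00" already present; 6 new (1, 1, 1, 1, 1, 1)
  "010" → prefix "010" already present; 0 new (none)
  "0111111" → prefix "011" already present; 4 new (1, 1, 1, 1)
  "011" → prefix "011" already present; 0 new (none)
  "011000001" → prefix "0110" already present; 5 new (0, 0, 0, 0, 1)
  "0000" → prefix "000" already present; 1 new (0)
  "0011111" → prefix "0011111" already present; 0 new (none)
  "000110" → prefix "000110" already present; 0 new (none)
  "00011101" → prefix "00011" already present; 3 new (1, 0, 1)
  "1110111" → prefix "111" already present; 4 new (0, 1, 1, 1)
  "11010011" → prefix "11" already present; 6 new (0, 1, 0, 0, 1, 1)
Total nodes = 8 + 5 + 8 + 7 + 4 + 6 + 0 + 4 + 0 + 5 + 1 + 0 + 0 + 3 + 4 + 6 = 61

61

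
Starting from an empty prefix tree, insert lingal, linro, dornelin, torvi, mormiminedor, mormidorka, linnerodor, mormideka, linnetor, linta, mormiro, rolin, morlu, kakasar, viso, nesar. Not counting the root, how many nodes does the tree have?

Trace insertions, counting only characters that open a new branch:
  "lingal" → 6 new (l, i, n, g, a, l)
  "linro" → prefix "lin" already present; 2 new (r, o)
  "dornelin" → 8 new (d, o, r, n, e, l, i, n)
  "torvi" → 5 new (t, o, r, v, i)
  "mormiminedor" → 12 new (m, o, r, m, i, m, i, n, e, d, o, r)
  "mormidorka" → prefix "mormi" already present; 5 new (d, o, r, k, a)
  "linnerodor" → prefix "lin" already present; 7 new (n, e, r, o, d, o, r)
  "mormideka" → prefix "mormid" already present; 3 new (e, k, a)
  "linnetor" → prefix "linne" already present; 3 new (t, o, r)
  "linta" → prefix "lin" already present; 2 new (t, a)
  "mormiro" → prefix "mormi" already present; 2 new (r, o)
  "rolin" → 5 new (r, o, l, i, n)
  "morlu" → prefix "mor" already present; 2 new (l, u)
  "kakasar" → 7 new (k, a, k, a, s, a, r)
  "viso" → 4 new (v, i, s, o)
  "nesar" → 5 new (n, e, s, a, r)
Total nodes = 6 + 2 + 8 + 5 + 12 + 5 + 7 + 3 + 3 + 2 + 2 + 5 + 2 + 7 + 4 + 5 = 78

78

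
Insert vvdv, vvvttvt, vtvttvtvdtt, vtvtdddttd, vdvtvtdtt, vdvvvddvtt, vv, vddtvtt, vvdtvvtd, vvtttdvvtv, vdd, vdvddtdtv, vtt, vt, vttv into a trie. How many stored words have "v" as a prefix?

15

Walk to "v"; the words in its subtree are exactly those with that prefix.
Words under "v": vdd, vddtvtt, vdvddtdtv, vdvtvtdtt, vdvvvddvtt, vt, vtt, vttv, vtvtdddttd, vtvttvtvdtt, vv, vvdtvvtd, vvdv, vvtttdvvtv, vvvttvt
Count: 15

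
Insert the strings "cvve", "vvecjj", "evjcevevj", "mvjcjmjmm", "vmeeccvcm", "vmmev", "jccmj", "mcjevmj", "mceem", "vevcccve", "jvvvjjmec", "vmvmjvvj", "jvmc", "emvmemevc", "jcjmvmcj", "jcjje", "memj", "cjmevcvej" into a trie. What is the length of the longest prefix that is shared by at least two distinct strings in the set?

Look for the deepest trie node that still has at least two words in its subtree.
"jcjje" and "jcjmvmcj" agree on "jcj" (3 characters) before diverging; nothing deeper is shared.
Longest shared-prefix length: 3

3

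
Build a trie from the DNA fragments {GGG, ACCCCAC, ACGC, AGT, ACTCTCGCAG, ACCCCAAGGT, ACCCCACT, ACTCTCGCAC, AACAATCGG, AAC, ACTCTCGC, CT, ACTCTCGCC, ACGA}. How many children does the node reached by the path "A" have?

3

Follow the path "A" to its node, then look at its outgoing edges.
Characters that immediately follow "A" among the stored strings: {A, C, G}.
That node has 3 child edges.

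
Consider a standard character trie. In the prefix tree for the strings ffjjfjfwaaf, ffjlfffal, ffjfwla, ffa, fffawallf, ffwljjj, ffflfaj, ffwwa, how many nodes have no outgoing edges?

Leaves are exactly the stored words that no other stored word extends.
Those words: "ffa", "fffawallf", "ffflfaj", "ffjfwla", "ffjjfjfwaaf", "ffjlfffal", "ffwljjj", "ffwwa"
Leaf count: 8

8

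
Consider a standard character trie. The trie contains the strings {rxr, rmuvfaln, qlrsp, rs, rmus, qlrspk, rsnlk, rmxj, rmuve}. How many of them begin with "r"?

7

Walk to "r"; the words in its subtree are exactly those with that prefix.
Matches: "rmus", "rmuve", "rmuvfaln", "rmxj", "rs", "rsnlk", "rxr"
Count: 7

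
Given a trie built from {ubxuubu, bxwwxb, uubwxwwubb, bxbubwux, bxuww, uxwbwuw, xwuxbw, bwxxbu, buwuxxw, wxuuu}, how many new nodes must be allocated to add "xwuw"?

Walking "xwuw" from the root, the first 3 characters ("xwu") follow existing edges; "w" is the first miss.
New nodes needed: |"xwuw"| − 3 = 4 − 3 = 1.

1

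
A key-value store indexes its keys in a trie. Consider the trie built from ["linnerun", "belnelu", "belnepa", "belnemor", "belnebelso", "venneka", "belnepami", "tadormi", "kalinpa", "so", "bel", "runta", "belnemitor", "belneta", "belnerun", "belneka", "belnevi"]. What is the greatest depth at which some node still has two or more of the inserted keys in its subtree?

7

Look for the deepest trie node that still has at least two words in its subtree.
e.g. "belnepa" and "belnepami" share the prefix "belnepa" of length 7; no pair shares a longer one.
Longest shared-prefix length: 7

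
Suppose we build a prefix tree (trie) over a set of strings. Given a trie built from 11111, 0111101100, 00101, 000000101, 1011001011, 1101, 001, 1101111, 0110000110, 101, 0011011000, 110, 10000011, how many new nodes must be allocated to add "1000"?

0

Every character of "1000" already lies on an existing path (it is a prefix of some stored word).
No new nodes are needed: 0.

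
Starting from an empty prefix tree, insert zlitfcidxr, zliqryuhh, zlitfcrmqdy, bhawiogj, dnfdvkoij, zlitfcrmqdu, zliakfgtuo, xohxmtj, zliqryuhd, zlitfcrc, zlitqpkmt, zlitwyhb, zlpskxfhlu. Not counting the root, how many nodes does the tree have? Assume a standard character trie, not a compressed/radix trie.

72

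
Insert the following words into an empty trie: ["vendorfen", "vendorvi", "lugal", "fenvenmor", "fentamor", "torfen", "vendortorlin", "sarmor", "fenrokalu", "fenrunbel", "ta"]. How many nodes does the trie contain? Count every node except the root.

60

Trace insertions, counting only characters that open a new branch:
  "vendorfen" → 9 new (v, e, n, d, o, r, f, e, n)
  "vendorvi" → prefix "vendor" already present; 2 new (v, i)
  "lugal" → 5 new (l, u, g, a, l)
  "fenvenmor" → 9 new (f, e, n, v, e, n, m, o, r)
  "fentamor" → prefix "fen" already present; 5 new (t, a, m, o, r)
  "torfen" → 6 new (t, o, r, f, e, n)
  "vendortorlin" → prefix "vendor" already present; 6 new (t, o, r, l, i, n)
  "sarmor" → 6 new (s, a, r, m, o, r)
  "fenrokalu" → prefix "fen" already present; 6 new (r, o, k, a, l, u)
  "fenrunbel" → prefix "fenr" already present; 5 new (u, n, b, e, l)
  "ta" → prefix "t" already present; 1 new (a)
Total nodes = 9 + 2 + 5 + 9 + 5 + 6 + 6 + 6 + 6 + 5 + 1 = 60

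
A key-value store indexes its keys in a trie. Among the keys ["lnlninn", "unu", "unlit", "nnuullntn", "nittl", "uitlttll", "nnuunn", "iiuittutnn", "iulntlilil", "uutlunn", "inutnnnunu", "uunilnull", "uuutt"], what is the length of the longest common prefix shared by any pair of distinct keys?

4

Equivalently: take the maximum, over all pairs, of their longest common prefix length.
"nnuullntn" and "nnuunn" agree on "nnuu" (4 characters) before diverging; nothing deeper is shared.
Longest shared-prefix length: 4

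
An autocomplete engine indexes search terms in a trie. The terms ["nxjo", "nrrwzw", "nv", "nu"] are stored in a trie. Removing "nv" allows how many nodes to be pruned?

After clearing the end-marker at "nv", prune upward until reaching a node still needed by another word.
The suffix "v" (1 node) is used only by "nv"; the node for "n" still has the child "x", so pruning stops there.
Nodes removed: 1

1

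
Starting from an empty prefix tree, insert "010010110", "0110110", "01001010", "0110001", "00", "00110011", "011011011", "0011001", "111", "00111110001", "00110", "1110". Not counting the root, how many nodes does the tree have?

Trie structure (* marks end of a word):
(root)
├─ 0
│  ├─ 0 *
│  │  └─ 1
│  │     └─ 1
│  │        ├─ 0 *
│  │        │  └─ 0
│  │        │     └─ 1 *
│  │        │        └─ 1 *
│  │        └─ 1
│  │           └─ 1
│  │              └─ 1
│  │                 └─ 0
│  │                    └─ 0
│  │                       └─ 0
│  │                          └─ 1 *
│  └─ 1
│     ├─ 0
│     │  └─ 0
│     │     └─ 1
│     │        └─ 0
│     │           └─ 1
│     │              ├─ 0 *
│     │              └─ 1
│     │                 └─ 0 *
│     └─ 1
│        └─ 0
│           ├─ 0
│           │  └─ 0
│           │     └─ 1 *
│           └─ 1
│              └─ 1
│                 └─ 0 *
│                    └─ 1
│                       └─ 1 *
└─ 1
   └─ 1
      └─ 1 *
         └─ 0 *
Counting every labelled node above: 38.

38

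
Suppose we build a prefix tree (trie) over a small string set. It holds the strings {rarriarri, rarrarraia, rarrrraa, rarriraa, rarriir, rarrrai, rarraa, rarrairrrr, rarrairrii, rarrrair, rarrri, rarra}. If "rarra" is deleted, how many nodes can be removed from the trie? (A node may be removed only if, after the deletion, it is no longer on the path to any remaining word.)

After clearing the end-marker at "rarra", prune upward until reaching a node still needed by another word.
Every node on "rarra" is still needed (e.g. by "rarrarraia"), so nothing is freed.
Nodes removed: 0

0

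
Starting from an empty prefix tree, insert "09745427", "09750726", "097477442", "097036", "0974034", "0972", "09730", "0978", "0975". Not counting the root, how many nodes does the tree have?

28

Trie structure (* marks end of a word):
(root)
└─ 0
   └─ 9
      └─ 7
         ├─ 0
         │  └─ 3
         │     └─ 6 *
         ├─ 2 *
         ├─ 3
         │  └─ 0 *
         ├─ 4
         │  ├─ 0
         │  │  └─ 3
         │  │     └─ 4 *
         │  ├─ 5
         │  │  └─ 4
         │  │     └─ 2
         │  │        └─ 7 *
         │  └─ 7
         │     └─ 7
         │        └─ 4
         │           └─ 4
         │              └─ 2 *
         ├─ 5 *
         │  └─ 0
         │     └─ 7
         │        └─ 2
         │           └─ 6 *
         └─ 8 *
Counting every labelled node above: 28.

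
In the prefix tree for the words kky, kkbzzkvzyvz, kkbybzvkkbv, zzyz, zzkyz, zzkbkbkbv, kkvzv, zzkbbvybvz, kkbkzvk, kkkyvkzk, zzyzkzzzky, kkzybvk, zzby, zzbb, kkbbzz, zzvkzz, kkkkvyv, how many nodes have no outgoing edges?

16

Leaves are exactly the stored words that no other stored word extends.
Those words: "kkbbzz", "kkbkzvk", "kkbybzvkkbv", "kkbzzkvzyvz", "kkkkvyv", "kkkyvkzk", "kkvzv", "kky", "kkzybvk", "zzbb", "zzby", "zzkbbvybvz", "zzkbkbkbv", "zzkyz", "zzvkzz", "zzyzkzzzky"
Leaf count: 16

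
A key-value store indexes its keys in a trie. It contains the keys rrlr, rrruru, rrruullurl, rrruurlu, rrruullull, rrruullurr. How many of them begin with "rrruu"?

Traverse to the node for "rrruu", then collect every word in that subtree.
Matches: "rrruullull", "rrruullurl", "rrruullurr", "rrruurlu"
Count: 4

4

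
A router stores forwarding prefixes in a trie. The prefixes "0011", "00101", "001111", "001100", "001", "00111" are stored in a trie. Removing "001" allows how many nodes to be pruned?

Walk "001" from the leaf back toward the root, removing each node that no remaining word uses.
Every node on "001" is still needed (e.g. by "0011"), so nothing is freed.
Nodes removed: 0

0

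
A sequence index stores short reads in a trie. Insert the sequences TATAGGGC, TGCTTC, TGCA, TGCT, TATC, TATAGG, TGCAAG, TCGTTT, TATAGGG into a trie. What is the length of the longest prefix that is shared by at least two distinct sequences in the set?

7

Look for the deepest trie node that still has at least two words in its subtree.
"TATAGGG" and "TATAGGGC" agree on "TATAGGG" (7 characters) before diverging; nothing deeper is shared.
Longest shared-prefix length: 7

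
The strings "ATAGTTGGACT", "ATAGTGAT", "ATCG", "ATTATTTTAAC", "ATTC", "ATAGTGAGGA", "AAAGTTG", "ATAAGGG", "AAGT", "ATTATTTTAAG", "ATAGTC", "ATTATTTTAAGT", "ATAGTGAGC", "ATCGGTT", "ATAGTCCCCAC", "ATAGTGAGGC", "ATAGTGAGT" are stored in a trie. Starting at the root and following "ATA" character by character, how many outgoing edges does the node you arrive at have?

Follow the path "ATA" to its node, then look at its outgoing edges.
Characters that immediately follow "ATA" among the stored strings: {A, G}.
That node has 2 child edges.

2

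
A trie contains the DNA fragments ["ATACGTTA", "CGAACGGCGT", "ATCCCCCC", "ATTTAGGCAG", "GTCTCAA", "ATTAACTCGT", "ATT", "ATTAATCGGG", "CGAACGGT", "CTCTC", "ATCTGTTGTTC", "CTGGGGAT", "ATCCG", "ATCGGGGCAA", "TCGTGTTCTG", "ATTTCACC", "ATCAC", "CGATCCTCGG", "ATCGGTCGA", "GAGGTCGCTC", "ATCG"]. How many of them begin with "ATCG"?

3

Filter for entries beginning with "ATCG":
Words under "ATCG": ATCG, ATCGGGGCAA, ATCGGTCGA
Count: 3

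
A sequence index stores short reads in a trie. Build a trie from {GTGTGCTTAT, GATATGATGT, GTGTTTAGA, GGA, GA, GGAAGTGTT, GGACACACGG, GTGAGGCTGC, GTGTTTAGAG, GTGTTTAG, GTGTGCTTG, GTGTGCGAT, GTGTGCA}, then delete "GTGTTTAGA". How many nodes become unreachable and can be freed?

Walk "GTGTTTAGA" from the leaf back toward the root, removing each node that no remaining word uses.
Every node on "GTGTTTAGA" is still needed (e.g. by "GTGTTTAGAG"), so nothing is freed.
Nodes removed: 0

0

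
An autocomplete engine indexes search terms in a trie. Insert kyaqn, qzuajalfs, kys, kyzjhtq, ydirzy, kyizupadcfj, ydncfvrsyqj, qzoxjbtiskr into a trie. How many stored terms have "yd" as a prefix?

2

Walk to "yd"; the words in its subtree are exactly those with that prefix.
Matches: "ydirzy", "ydncfvrsyqj"
Count: 2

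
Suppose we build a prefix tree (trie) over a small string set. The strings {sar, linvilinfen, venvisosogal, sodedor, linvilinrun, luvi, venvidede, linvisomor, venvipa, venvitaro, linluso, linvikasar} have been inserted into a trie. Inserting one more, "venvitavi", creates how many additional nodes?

Walking "venvitavi" from the root, the first 7 characters ("venvita") follow existing edges; "v" is the first miss.
Each of the 2 remaining characters creates one node.

2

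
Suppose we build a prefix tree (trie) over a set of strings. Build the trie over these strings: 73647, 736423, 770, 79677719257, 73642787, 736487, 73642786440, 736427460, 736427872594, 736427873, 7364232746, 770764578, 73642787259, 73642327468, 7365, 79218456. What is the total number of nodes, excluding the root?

Insert word by word; a character creates a node only if that edge doesn't already exist:
  "73647" → 5 new (7, 3, 6, 4, 7)
  "736423" → prefix "7364" already present; 2 new (2, 3)
  "770" → prefix "7" already present; 2 new (7, 0)
  "79677719257" → prefix "7" already present; 10 new (9, 6, 7, 7, 7, 1, 9, 2, 5, 7)
  "73642787" → prefix "73642" already present; 3 new (7, 8, 7)
  "736487" → prefix "7364" already present; 2 new (8, 7)
  "73642786440" → prefix "7364278" already present; 4 new (6, 4, 4, 0)
  "736427460" → prefix "736427" already present; 3 new (4, 6, 0)
  "736427872594" → prefix "73642787" already present; 4 new (2, 5, 9, 4)
  "736427873" → prefix "73642787" already present; 1 new (3)
  "7364232746" → prefix "736423" already present; 4 new (2, 7, 4, 6)
  "770764578" → prefix "770" already present; 6 new (7, 6, 4, 5, 7, 8)
  "73642787259" → prefix "73642787259" already present; 0 new (none)
  "73642327468" → prefix "7364232746" already present; 1 new (8)
  "7365" → prefix "736" already present; 1 new (5)
  "79218456" → prefix "79" already present; 6 new (2, 1, 8, 4, 5, 6)
Total nodes = 5 + 2 + 2 + 10 + 3 + 2 + 4 + 3 + 4 + 1 + 4 + 6 + 0 + 1 + 1 + 6 = 54

54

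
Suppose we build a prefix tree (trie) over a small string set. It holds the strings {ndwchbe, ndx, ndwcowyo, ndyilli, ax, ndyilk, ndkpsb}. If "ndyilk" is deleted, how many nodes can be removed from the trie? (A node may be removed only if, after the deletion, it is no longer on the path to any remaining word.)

A node on "ndyilk"'s path can go only if nothing else ends at it or branches off below it.
The suffix "k" (1 node) is used only by "ndyilk"; the node for "ndyil" still has the child "l", so pruning stops there.
Nodes removed: 1

1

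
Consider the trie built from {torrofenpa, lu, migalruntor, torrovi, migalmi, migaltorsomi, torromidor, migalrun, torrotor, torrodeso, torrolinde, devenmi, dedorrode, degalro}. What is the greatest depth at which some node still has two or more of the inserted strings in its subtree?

The deepest shared node is where two words last agree before diverging.
e.g. "migalrun" and "migalruntor" share the prefix "migalrun" of length 8; no pair shares a longer one.
Longest shared-prefix length: 8

8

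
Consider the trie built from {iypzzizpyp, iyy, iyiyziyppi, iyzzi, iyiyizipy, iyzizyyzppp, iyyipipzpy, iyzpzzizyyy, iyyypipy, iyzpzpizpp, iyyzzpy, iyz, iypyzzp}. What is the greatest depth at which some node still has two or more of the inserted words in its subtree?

Look for the deepest trie node that still has at least two words in its subtree.
e.g. "iyzpzpizpp" and "iyzpzzizyyy" share the prefix "iyzpz" of length 5; no pair shares a longer one.
Longest shared-prefix length: 5

5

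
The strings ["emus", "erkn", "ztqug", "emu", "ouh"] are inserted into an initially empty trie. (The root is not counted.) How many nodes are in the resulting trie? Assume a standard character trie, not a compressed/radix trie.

Trie structure (* marks end of a word):
(root)
├─ e
│  ├─ m
│  │  └─ u *
│  │     └─ s *
│  └─ r
│     └─ k
│        └─ n *
├─ o
│  └─ u
│     └─ h *
└─ z
   └─ t
      └─ q
         └─ u
            └─ g *
Counting every labelled node above: 15.

15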